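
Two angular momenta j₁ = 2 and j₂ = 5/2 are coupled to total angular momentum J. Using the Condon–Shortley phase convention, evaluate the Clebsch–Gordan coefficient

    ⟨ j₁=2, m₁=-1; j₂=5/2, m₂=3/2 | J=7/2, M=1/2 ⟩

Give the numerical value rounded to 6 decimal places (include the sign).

triangle: 1!*3!*4!/9! = 144/362880
(j±m)!: 1!*3!*4!*1!*4!*3! = 20736
prefactor² = (2J+1)*Δ*N² = 2304/35
  k=0: +1/(0!*1!*3!*4!*0!*0!) = 1/144
  k=1: −1/(1!*0!*2!*3!*1!*1!) = -1/12
Σ = -11/144  ⇒  CG² = 2304/35*(-11/144)² = 121/315
CG = −√(121/315) = -0.619780

−√(121/315) = -0.619780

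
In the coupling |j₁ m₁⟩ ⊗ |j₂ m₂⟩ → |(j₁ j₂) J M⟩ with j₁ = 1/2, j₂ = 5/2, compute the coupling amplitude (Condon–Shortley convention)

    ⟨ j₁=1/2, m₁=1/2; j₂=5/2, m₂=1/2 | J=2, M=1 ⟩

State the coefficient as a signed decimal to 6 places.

+0.577350  (= +√(1/3))

triangle: 1!×0!×4!/6! = 24/720
(j±m)!: 1!×0!×3!×2!×3!×1! = 72
prefactor² = (2J+1)×Δ×N² = 12
  k=0: +1/(0!×1!×0!×3!×0!×1!) = 1/6
Σ = 1/6  ⇒  CG² = 12×1/6² = 1/3
CG = +√(1/3) = +0.577350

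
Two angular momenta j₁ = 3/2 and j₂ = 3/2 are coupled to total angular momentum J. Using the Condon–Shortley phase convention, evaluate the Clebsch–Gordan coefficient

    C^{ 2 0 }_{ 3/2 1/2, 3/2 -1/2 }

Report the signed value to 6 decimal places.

+0.500000

triangle: 1!*2!*2!/6! = 4/720
(j±m)!: 2!*1!*1!*2!*2!*2! = 16
prefactor² = (2J+1)*Δ*N² = 4/9
  k=0: +1/(0!*1!*1!*1!*1!*1!) = 1
  k=1: −1/(1!*0!*0!*0!*2!*2!) = -1/4
Σ = 3/4  ⇒  CG² = 4/9*3/4² = 1/4
CG = +√(1/4) = +0.500000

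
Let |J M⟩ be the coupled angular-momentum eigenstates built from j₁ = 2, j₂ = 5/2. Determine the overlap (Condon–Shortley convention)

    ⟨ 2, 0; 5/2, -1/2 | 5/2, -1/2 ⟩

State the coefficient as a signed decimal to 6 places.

-0.478091

j₁+j₂−J=2  J+j₁−j₂=2  J−j₁+j₂=3  j₁+j₂+J+1=8
(j₁±m₁, j₂±m₂, J±M) = (2,2,2,3,2,3)
P² = 72/35
sum k=0..2:
  [0] +1/8 = 1/8
  [1] −1/2 = -1/2
  [2] +1/24 = 1/24
S = -1/3
C² = P²·S² = 8/35 ; C = -0.478091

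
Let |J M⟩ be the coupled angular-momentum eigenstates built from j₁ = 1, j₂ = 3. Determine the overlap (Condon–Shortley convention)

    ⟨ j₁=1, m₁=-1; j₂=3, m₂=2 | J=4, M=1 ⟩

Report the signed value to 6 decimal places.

triangle: 0!*2!*6!/9! = 1440/362880
(j±m)!: 0!*2!*5!*1!*5!*3! = 172800
prefactor² = (2J+1)*Δ*N² = 43200/7
  k=0: +1/(0!*0!*2!*5!*0!*1!) = 1/240
Σ = 1/240  ⇒  CG² = 43200/7*1/240² = 3/28
CG = +√(3/28) = +0.327327

+0.327327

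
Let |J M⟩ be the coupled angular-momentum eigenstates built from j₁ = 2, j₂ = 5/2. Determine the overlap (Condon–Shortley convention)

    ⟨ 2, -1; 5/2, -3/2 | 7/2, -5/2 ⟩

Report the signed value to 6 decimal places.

+√(1/63) ≈ +0.125988

j₁+j₂−J=1  J+j₁−j₂=3  J−j₁+j₂=4  j₁+j₂+J+1=9
(j₁±m₁, j₂±m₂, J±M) = (1,3,1,4,1,6)
P² = 2304/7
sum k=0..1:
  [0] +1/36 = 1/36
  [1] −1/48 = -1/48
S = 1/144
C² = P²·S² = 1/63 ; C = +0.125988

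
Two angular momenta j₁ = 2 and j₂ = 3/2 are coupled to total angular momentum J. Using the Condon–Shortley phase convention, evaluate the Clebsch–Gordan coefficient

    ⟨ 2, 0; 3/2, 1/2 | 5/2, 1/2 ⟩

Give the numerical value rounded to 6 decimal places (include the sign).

j₁+j₂−J=1  J+j₁−j₂=3  J−j₁+j₂=2  j₁+j₂+J+1=7
(j₁±m₁, j₂±m₂, J±M) = (2,2,2,1,3,2)
P² = 48/35
sum k=0..1:
  [0] +1/4 = 1/4
  [1] −1/2 = -1/2
S = -1/4
C² = P²·S² = 3/35 ; C = -0.292770

−√(3/35) = -0.292770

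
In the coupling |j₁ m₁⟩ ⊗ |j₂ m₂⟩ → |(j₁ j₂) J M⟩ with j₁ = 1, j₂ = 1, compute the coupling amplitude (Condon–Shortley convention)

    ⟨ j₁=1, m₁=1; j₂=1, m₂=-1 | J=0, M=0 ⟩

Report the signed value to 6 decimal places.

j₁+j₂−J=2  J+j₁−j₂=0  J−j₁+j₂=0  j₁+j₂+J+1=3
(j₁±m₁, j₂±m₂, J±M) = (2,0,0,2,0,0)
P² = 4/3
sum k=0..0:
  [0] +1/2 = 1/2
S = 1/2
C² = P²·S² = 1/3 ; C = +0.577350

+0.577350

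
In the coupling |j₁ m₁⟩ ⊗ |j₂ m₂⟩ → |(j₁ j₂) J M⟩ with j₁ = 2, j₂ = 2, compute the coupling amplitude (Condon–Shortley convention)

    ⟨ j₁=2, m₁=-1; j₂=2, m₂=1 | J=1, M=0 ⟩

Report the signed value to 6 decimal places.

+0.316228  (= +√(1/10))

triangle: 3!*1!*1!/6! = 6/720
(j±m)!: 1!*3!*3!*1!*1!*1! = 36
prefactor² = (2J+1)*Δ*N² = 9/10
  k=2: +1/(2!*1!*1!*1!*0!*0!) = 1/2
  k=3: −1/(3!*0!*0!*0!*1!*1!) = -1/6
Σ = 1/3  ⇒  CG² = 9/10*1/3² = 1/10
CG = +√(1/10) = +0.316228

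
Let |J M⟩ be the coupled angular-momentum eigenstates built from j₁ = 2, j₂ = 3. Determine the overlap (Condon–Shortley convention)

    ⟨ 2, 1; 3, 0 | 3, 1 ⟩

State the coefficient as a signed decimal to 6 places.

j₁+j₂−J=2  J+j₁−j₂=2  J−j₁+j₂=4  j₁+j₂+J+1=9
(j₁±m₁, j₂±m₂, J±M) = (3,1,3,3,4,2)
P² = 96/5
sum k=0..1:
  [0] +1/12 = 1/12
  [1] −1/8 = -1/8
S = -1/24
C² = P²·S² = 1/30 ; C = -0.182574

-0.182574  (= −√(1/30))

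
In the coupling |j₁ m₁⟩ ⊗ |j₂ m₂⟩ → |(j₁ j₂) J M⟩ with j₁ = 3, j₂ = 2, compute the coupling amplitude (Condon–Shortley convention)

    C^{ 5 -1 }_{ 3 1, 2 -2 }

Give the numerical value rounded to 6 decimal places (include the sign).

+0.267261

triangle: 0!·6!·4!/11! = 17280/39916800
(j±m)!: 4!·2!·0!·4!·4!·6! = 19906560
prefactor² = (2J+1)·Δ·N² = 663552/7
  k=0: +1/(0!·0!·2!·0!·4!·4!) = 1/1152
Σ = 1/1152  ⇒  CG² = 663552/7·1/1152² = 1/14
CG = +√(1/14) = +0.267261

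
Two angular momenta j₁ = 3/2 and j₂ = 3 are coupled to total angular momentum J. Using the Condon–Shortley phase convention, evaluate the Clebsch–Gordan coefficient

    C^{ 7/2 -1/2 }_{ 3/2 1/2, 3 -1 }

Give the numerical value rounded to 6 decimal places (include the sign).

+0.534522

triangle: 1!×2!×5!/9! = 240/362880
(j±m)!: 2!×1!×2!×4!×3!×4! = 13824
prefactor² = (2J+1)×Δ×N² = 512/7
  k=0: +1/(0!×1!×1!×2!×1!×3!) = 1/12
  k=1: −1/(1!×0!×0!×1!×2!×4!) = -1/48
Σ = 1/16  ⇒  CG² = 512/7×1/16² = 2/7
CG = +√(2/7) = +0.534522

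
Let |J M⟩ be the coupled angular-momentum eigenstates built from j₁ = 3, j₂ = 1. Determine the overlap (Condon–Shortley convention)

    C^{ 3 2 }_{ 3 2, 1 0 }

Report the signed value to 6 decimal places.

j₁+j₂−J=1  J+j₁−j₂=5  J−j₁+j₂=1  j₁+j₂+J+1=8
(j₁±m₁, j₂±m₂, J±M) = (5,1,1,1,5,1)
P² = 300
sum k=0..1:
  [0] +1/24 = 1/24
  [1] −1/120 = -1/120
S = 1/30
C² = P²·S² = 1/3 ; C = +0.577350

+0.577350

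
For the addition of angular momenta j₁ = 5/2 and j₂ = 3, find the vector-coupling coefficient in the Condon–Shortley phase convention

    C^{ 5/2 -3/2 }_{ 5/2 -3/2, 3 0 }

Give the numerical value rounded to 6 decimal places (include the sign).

√[6·3!2!3!/9! · 1!4!3!3!1!4!] = √(864/35)
  +(−1)^2/∏(2,1,2,1,0,2)! = 1/8  (running 1/8)
  +(−1)^3/∏(3,0,1,0,1,3)! = -1/36  (running 7/72)
⟨..|..⟩ = √(864/35)·(7/72) = +0.483046

+0.483046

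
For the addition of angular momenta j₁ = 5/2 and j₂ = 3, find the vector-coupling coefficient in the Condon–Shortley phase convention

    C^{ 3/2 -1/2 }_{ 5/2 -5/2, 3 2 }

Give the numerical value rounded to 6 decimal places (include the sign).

triangle: 4!×1!×2!/8! = 48/40320
(j±m)!: 0!×5!×5!×1!×1!×2! = 28800
prefactor² = (2J+1)×Δ×N² = 960/7
  k=4: +1/(4!×0!×1!×1!×0!×1!) = 1/24
Σ = 1/24  ⇒  CG² = 960/7×1/24² = 5/21
CG = +√(5/21) = +0.487950

+0.487950  (= +√(5/21))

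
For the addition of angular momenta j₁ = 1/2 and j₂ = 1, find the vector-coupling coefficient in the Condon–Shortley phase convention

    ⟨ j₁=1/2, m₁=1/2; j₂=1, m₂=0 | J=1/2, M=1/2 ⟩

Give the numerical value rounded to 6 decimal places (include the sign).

triangle: 1!·0!·1!/3! = 1/6
(j±m)!: 1!·0!·1!·1!·1!·0! = 1
prefactor² = (2J+1)·Δ·N² = 1/3
  k=0: +1/(0!·1!·0!·1!·0!·0!) = 1
Σ = 1  ⇒  CG² = 1/3·1² = 1/3
CG = +√(1/3) = +0.577350

+√(1/3) ≈ +0.577350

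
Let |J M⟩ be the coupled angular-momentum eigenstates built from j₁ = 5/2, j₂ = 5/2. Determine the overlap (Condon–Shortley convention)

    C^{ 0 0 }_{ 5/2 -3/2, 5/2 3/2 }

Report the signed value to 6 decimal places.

√[1·5!0!0!/6! · 1!4!4!1!0!0!] = √(96)
  +(−1)^4/∏(4,1,0,0,0,0)! = 1/24  (running 1/24)
⟨..|..⟩ = √(96)·(1/24) = +0.408248

+√(1/6) = +0.408248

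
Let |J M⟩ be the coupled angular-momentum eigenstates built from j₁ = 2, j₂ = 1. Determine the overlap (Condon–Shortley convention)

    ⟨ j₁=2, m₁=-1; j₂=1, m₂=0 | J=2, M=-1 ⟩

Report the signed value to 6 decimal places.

-0.408248

triangle: 1!·3!·1!/6! = 6/720
(j±m)!: 1!·3!·1!·1!·1!·3! = 36
prefactor² = (2J+1)·Δ·N² = 3/2
  k=0: +1/(0!·1!·3!·1!·0!·0!) = 1/6
  k=1: −1/(1!·0!·2!·0!·1!·1!) = -1/2
Σ = -1/3  ⇒  CG² = 3/2·(-1/3)² = 1/6
CG = −√(1/6) = -0.408248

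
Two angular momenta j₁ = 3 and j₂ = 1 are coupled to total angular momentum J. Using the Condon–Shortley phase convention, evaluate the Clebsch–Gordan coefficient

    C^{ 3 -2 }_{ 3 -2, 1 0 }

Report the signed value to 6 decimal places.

-0.577350  (= −√(1/3))

√[7·1!5!1!/8! · 1!5!1!1!1!5!] = √(300)
  +(−1)^0/∏(0,1,5,1,0,0)! = 1/120  (running 1/120)
  +(−1)^1/∏(1,0,4,0,1,1)! = -1/24  (running -1/30)
⟨..|..⟩ = √(300)·(-1/30) = -0.577350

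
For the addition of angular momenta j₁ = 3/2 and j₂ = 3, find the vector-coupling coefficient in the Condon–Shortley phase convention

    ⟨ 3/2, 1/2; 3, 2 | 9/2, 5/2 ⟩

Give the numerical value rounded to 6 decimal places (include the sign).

+0.707107

triangle: 0!*3!*6!/10! = 4320/3628800
(j±m)!: 2!*1!*5!*1!*7!*2! = 2419200
prefactor² = (2J+1)*Δ*N² = 28800
  k=0: +1/(0!*0!*1!*5!*2!*1!) = 1/240
Σ = 1/240  ⇒  CG² = 28800*1/240² = 1/2
CG = +√(1/2) = +0.707107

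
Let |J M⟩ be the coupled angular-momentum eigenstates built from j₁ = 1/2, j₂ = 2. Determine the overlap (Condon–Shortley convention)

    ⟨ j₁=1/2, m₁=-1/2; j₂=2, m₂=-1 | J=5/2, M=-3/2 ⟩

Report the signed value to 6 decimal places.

triangle: 0!*1!*4!/6! = 24/720
(j±m)!: 0!*1!*1!*3!*1!*4! = 144
prefactor² = (2J+1)*Δ*N² = 144/5
  k=0: +1/(0!*0!*1!*1!*0!*3!) = 1/6
Σ = 1/6  ⇒  CG² = 144/5*1/6² = 4/5
CG = +√(4/5) = +0.894427

+√(4/5) = +0.894427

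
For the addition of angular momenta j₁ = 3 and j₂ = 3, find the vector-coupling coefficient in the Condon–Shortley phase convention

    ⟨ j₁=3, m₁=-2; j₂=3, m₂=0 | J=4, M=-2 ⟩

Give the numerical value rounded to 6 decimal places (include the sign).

+0.139573  (= +√(3/154))

√[9·2!4!4!/11! · 1!5!3!3!2!6!] = √(124416/77)
  +(−1)^1/∏(1,1,4,2,0,2)! = -1/96  (running -1/96)
  +(−1)^2/∏(2,0,3,1,1,3)! = 1/72  (running 1/288)
⟨..|..⟩ = √(124416/77)·(1/288) = +0.139573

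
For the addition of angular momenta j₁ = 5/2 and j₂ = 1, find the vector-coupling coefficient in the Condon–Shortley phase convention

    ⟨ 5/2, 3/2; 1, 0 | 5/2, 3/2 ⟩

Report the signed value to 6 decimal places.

+0.507093  (= +√(9/35))

j₁+j₂−J=1  J+j₁−j₂=4  J−j₁+j₂=1  j₁+j₂+J+1=7
(j₁±m₁, j₂±m₂, J±M) = (4,1,1,1,4,1)
P² = 576/35
sum k=0..1:
  [0] +1/6 = 1/6
  [1] −1/24 = -1/24
S = 1/8
C² = P²·S² = 9/35 ; C = +0.507093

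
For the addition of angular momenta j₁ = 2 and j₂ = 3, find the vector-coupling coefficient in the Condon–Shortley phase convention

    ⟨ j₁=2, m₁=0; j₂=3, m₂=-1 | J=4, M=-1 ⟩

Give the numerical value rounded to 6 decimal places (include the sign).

+√(3/28) ≈ +0.327327

triangle: 1!*3!*5!/10! = 720/3628800
(j±m)!: 2!*2!*2!*4!*3!*5! = 138240
prefactor² = (2J+1)*Δ*N² = 1728/7
  k=0: +1/(0!*1!*2!*2!*1!*3!) = 1/24
  k=1: −1/(1!*0!*1!*1!*2!*4!) = -1/48
Σ = 1/48  ⇒  CG² = 1728/7*1/48² = 3/28
CG = +√(3/28) = +0.327327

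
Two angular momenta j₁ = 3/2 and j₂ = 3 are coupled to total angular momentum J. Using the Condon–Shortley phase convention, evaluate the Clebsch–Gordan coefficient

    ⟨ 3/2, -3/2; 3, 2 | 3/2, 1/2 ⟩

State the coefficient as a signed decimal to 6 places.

√[4·3!0!3!/7! · 0!3!5!1!2!1!] = √(288/7)
  +(−1)^3/∏(3,0,0,2,0,1)! = -1/12  (running -1/12)
⟨..|..⟩ = √(288/7)·(-1/12) = -0.534522

−√(2/7) ≈ -0.534522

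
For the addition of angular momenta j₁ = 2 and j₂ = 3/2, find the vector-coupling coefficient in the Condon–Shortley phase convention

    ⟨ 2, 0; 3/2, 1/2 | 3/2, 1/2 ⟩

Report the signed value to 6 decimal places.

−√(1/5) ≈ -0.447214

triangle: 2!×2!×1!/6! = 4/720
(j±m)!: 2!×2!×2!×1!×2!×1! = 16
prefactor² = (2J+1)×Δ×N² = 16/45
  k=1: −1/(1!×1!×1!×1!×1!×0!) = -1
  k=2: +1/(2!×0!×0!×0!×2!×1!) = 1/4
Σ = -3/4  ⇒  CG² = 16/45×(-3/4)² = 1/5
CG = −√(1/5) = -0.447214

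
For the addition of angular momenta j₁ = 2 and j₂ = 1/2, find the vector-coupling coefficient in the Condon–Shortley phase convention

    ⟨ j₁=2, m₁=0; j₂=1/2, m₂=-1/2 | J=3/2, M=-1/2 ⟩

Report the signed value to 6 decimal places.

√[4·1!3!0!/5! · 2!2!0!1!1!2!] = √(8/5)
  +(−1)^0/∏(0,1,2,0,1,0)! = 1/2  (running 1/2)
⟨..|..⟩ = √(8/5)·(1/2) = +0.632456

+0.632456  (= +√(2/5))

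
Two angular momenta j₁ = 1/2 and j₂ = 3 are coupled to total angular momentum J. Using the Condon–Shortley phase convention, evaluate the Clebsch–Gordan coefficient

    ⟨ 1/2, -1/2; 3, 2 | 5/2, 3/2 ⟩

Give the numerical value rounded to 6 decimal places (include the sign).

triangle: 1!*0!*5!/7! = 120/5040
(j±m)!: 0!*1!*5!*1!*4!*1! = 2880
prefactor² = (2J+1)*Δ*N² = 2880/7
  k=1: −1/(1!*0!*0!*4!*0!*1!) = -1/24
Σ = -1/24  ⇒  CG² = 2880/7*(-1/24)² = 5/7
CG = −√(5/7) = -0.845154

-0.845154  (= −√(5/7))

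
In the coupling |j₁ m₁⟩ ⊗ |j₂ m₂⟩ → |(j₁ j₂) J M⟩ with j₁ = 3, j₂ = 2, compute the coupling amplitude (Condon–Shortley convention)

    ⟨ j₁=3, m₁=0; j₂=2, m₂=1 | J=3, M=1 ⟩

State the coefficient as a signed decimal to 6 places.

√[7·2!4!2!/9! · 3!3!3!1!4!2!] = √(96/5)
  +(−1)^1/∏(1,1,2,2,2,0)! = -1/8  (running -1/8)
  +(−1)^2/∏(2,0,1,1,3,1)! = 1/12  (running -1/24)
⟨..|..⟩ = √(96/5)·(-1/24) = -0.182574

-0.182574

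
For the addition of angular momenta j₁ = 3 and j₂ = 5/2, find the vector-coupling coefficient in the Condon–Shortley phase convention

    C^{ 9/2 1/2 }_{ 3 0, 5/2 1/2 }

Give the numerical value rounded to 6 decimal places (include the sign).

−√(10/231) = -0.208063

j₁+j₂−J=1  J+j₁−j₂=5  J−j₁+j₂=4  j₁+j₂+J+1=11
(j₁±m₁, j₂±m₂, J±M) = (3,3,3,2,5,4)
P² = 69120/77
sum k=0..1:
  [0] +1/72 = 1/72
  [1] −1/48 = -1/48
S = -1/144
C² = P²·S² = 10/231 ; C = -0.208063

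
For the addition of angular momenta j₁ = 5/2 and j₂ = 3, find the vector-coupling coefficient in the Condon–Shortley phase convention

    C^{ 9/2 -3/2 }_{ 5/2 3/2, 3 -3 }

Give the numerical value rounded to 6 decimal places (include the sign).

+√(8/77) = +0.322329

triangle: 1!×4!×5!/11! = 2880/39916800
(j±m)!: 4!×1!×0!×6!×3!×6! = 74649600
prefactor² = (2J+1)×Δ×N² = 4147200/77
  k=0: +1/(0!×1!×1!×0!×3!×5!) = 1/720
Σ = 1/720  ⇒  CG² = 4147200/77×1/720² = 8/77
CG = +√(8/77) = +0.322329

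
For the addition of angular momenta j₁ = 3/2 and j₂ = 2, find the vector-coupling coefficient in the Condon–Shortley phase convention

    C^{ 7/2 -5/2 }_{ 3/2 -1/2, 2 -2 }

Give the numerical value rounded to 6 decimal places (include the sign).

j₁+j₂−J=0  J+j₁−j₂=3  J−j₁+j₂=4  j₁+j₂+J+1=8
(j₁±m₁, j₂±m₂, J±M) = (1,2,0,4,1,6)
P² = 6912/7
sum k=0..0:
  [0] +1/48 = 1/48
S = 1/48
C² = P²·S² = 3/7 ; C = +0.654654

+√(3/7) ≈ +0.654654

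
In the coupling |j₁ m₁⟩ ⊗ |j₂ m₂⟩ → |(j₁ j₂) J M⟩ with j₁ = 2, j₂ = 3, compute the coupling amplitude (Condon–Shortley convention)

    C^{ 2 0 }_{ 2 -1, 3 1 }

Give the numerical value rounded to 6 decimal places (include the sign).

j₁+j₂−J=3  J+j₁−j₂=1  J−j₁+j₂=3  j₁+j₂+J+1=8
(j₁±m₁, j₂±m₂, J±M) = (1,3,4,2,2,2)
P² = 36/7
sum k=2..3:
  [2] +1/4 = 1/4
  [3] −1/12 = -1/12
S = 1/6
C² = P²·S² = 1/7 ; C = +0.377964

+0.377964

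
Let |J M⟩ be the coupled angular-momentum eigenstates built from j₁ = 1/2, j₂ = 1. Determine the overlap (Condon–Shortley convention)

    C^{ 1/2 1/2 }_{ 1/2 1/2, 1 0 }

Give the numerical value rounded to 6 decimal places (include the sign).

+0.577350  (= +√(1/3))

triangle: 1!·0!·1!/3! = 1/6
(j±m)!: 1!·0!·1!·1!·1!·0! = 1
prefactor² = (2J+1)·Δ·N² = 1/3
  k=0: +1/(0!·1!·0!·1!·0!·0!) = 1
Σ = 1  ⇒  CG² = 1/3·1² = 1/3
CG = +√(1/3) = +0.577350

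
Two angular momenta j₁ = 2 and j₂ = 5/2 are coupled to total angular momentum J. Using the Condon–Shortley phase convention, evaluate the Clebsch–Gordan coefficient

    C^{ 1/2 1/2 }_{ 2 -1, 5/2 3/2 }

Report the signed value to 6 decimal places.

-0.516398  (= −√(4/15))

triangle: 4!·0!·1!/6! = 24/720
(j±m)!: 1!·3!·4!·1!·1!·0! = 144
prefactor² = (2J+1)·Δ·N² = 48/5
  k=3: −1/(3!·1!·0!·1!·0!·0!) = -1/6
Σ = -1/6  ⇒  CG² = 48/5·(-1/6)² = 4/15
CG = −√(4/15) = -0.516398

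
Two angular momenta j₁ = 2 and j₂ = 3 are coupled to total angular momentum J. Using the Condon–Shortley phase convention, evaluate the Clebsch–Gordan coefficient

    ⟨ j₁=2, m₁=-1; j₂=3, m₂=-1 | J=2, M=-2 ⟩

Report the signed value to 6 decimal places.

+0.462910

triangle: 3!×1!×3!/8! = 36/40320
(j±m)!: 1!×3!×2!×4!×0!×4! = 6912
prefactor² = (2J+1)×Δ×N² = 216/7
  k=2: +1/(2!×1!×1!×0!×0!×3!) = 1/12
Σ = 1/12  ⇒  CG² = 216/7×1/12² = 3/14
CG = +√(3/14) = +0.462910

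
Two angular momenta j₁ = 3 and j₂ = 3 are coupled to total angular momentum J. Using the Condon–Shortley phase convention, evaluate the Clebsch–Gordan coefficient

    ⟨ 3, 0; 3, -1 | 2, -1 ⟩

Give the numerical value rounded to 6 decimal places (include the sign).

triangle: 4!×2!×2!/9! = 96/362880
(j±m)!: 3!×3!×2!×4!×1!×3! = 10368
prefactor² = (2J+1)×Δ×N² = 96/7
  k=1: −1/(1!×3!×2!×1!×0!×1!) = -1/12
  k=2: +1/(2!×2!×1!×0!×1!×2!) = 1/8
Σ = 1/24  ⇒  CG² = 96/7×1/24² = 1/42
CG = +√(1/42) = +0.154303

+√(1/42) = +0.154303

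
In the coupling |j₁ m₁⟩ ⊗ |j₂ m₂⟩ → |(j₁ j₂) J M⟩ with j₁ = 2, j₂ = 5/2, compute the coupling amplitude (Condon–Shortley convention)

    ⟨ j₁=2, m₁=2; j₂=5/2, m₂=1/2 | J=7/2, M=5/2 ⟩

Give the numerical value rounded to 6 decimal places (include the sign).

+√(32/63) = +0.712697

√[8·1!3!4!/9! · 4!0!3!2!6!1!] = √(4608/7)
  +(−1)^0/∏(0,1,0,3,3,1)! = 1/36  (running 1/36)
⟨..|..⟩ = √(4608/7)·(1/36) = +0.712697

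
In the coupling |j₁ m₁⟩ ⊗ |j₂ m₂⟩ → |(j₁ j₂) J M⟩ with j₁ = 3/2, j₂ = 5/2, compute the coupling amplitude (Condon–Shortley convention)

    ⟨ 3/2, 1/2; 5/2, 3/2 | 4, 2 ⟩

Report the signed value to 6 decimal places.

√[9·0!3!5!/9! · 2!1!4!1!6!2!] = √(8640/7)
  +(−1)^0/∏(0,0,1,4,2,1)! = 1/48  (running 1/48)
⟨..|..⟩ = √(8640/7)·(1/48) = +0.731925

+0.731925  (= +√(15/28))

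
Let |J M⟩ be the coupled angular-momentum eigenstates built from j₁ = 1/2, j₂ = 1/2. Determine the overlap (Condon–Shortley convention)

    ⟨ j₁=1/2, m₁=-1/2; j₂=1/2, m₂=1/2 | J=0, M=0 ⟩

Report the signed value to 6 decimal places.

triangle: 1!*0!*0!/2! = 1/2
(j±m)!: 0!*1!*1!*0!*0!*0! = 1
prefactor² = (2J+1)*Δ*N² = 1/2
  k=1: −1/(1!*0!*0!*0!*0!*0!) = -1
Σ = -1  ⇒  CG² = 1/2*(-1)² = 1/2
CG = −√(1/2) = -0.707107

-0.707107  (= −√(1/2))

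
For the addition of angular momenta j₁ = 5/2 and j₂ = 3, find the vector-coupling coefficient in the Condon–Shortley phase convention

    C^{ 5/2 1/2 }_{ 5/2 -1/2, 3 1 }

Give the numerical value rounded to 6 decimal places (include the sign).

j₁+j₂−J=3  J+j₁−j₂=2  J−j₁+j₂=3  j₁+j₂+J+1=9
(j₁±m₁, j₂±m₂, J±M) = (2,3,4,2,3,2)
P² = 288/35
sum k=1..3:
  [1] −1/24 = -1/24
  [2] +1/4 = 1/4
  [3] −1/24 = -1/24
S = 1/6
C² = P²·S² = 8/35 ; C = +0.478091

+0.478091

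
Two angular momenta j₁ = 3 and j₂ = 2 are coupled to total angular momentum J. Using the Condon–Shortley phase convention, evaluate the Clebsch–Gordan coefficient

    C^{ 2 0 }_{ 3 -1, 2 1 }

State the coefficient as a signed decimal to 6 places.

j₁+j₂−J=3  J+j₁−j₂=3  J−j₁+j₂=1  j₁+j₂+J+1=8
(j₁±m₁, j₂±m₂, J±M) = (2,4,3,1,2,2)
P² = 36/7
sum k=2..3:
  [2] +1/4 = 1/4
  [3] −1/12 = -1/12
S = 1/6
C² = P²·S² = 1/7 ; C = +0.377964

+√(1/7) = +0.377964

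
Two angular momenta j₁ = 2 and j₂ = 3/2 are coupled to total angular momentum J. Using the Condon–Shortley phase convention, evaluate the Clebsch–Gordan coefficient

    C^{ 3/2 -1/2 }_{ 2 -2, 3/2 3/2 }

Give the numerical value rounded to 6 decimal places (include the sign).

+0.632456

√[4·2!2!1!/6! · 0!4!3!0!1!2!] = √(32/5)
  +(−1)^2/∏(2,0,2,1,0,0)! = 1/4  (running 1/4)
⟨..|..⟩ = √(32/5)·(1/4) = +0.632456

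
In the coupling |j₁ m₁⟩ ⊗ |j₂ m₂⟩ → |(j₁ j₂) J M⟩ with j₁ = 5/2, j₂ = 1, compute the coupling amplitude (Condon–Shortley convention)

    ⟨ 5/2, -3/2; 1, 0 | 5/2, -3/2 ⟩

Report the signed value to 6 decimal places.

√[6·1!4!1!/7! · 1!4!1!1!1!4!] = √(576/35)
  +(−1)^0/∏(0,1,4,1,0,0)! = 1/24  (running 1/24)
  +(−1)^1/∏(1,0,3,0,1,1)! = -1/6  (running -1/8)
⟨..|..⟩ = √(576/35)·(-1/8) = -0.507093

−√(9/35) ≈ -0.507093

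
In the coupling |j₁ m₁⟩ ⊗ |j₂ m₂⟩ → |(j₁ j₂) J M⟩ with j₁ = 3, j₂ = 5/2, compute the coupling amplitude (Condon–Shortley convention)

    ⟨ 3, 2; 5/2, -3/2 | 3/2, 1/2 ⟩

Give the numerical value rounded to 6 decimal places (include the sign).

√[4·4!2!1!/8! · 5!1!1!4!2!1!] = √(192/7)
  +(−1)^0/∏(0,4,1,1,1,0)! = 1/24  (running 1/24)
  +(−1)^1/∏(1,3,0,0,2,1)! = -1/12  (running -1/24)
⟨..|..⟩ = √(192/7)·(-1/24) = -0.218218

-0.218218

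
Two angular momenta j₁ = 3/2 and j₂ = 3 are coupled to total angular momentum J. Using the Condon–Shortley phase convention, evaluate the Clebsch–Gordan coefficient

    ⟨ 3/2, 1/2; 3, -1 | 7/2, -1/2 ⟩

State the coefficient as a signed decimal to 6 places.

j₁+j₂−J=1  J+j₁−j₂=2  J−j₁+j₂=5  j₁+j₂+J+1=9
(j₁±m₁, j₂±m₂, J±M) = (2,1,2,4,3,4)
P² = 512/7
sum k=0..1:
  [0] +1/12 = 1/12
  [1] −1/48 = -1/48
S = 1/16
C² = P²·S² = 2/7 ; C = +0.534522

+0.534522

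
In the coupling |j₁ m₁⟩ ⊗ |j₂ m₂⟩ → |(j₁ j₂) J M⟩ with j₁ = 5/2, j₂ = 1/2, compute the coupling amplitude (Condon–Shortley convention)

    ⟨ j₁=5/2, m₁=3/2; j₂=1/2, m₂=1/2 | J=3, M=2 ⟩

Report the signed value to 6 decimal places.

j₁+j₂−J=0  J+j₁−j₂=5  J−j₁+j₂=1  j₁+j₂+J+1=7
(j₁±m₁, j₂±m₂, J±M) = (4,1,1,0,5,1)
P² = 480
sum k=0..0:
  [0] +1/24 = 1/24
S = 1/24
C² = P²·S² = 5/6 ; C = +0.912871

+0.912871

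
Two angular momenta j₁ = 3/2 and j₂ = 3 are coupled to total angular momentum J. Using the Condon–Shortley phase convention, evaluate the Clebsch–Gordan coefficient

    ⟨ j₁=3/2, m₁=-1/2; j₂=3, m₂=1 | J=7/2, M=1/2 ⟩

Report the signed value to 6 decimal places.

-0.534522  (= −√(2/7))

j₁+j₂−J=1  J+j₁−j₂=2  J−j₁+j₂=5  j₁+j₂+J+1=9
(j₁±m₁, j₂±m₂, J±M) = (1,2,4,2,4,3)
P² = 512/7
sum k=0..1:
  [0] +1/48 = 1/48
  [1] −1/12 = -1/12
S = -1/16
C² = P²·S² = 2/7 ; C = -0.534522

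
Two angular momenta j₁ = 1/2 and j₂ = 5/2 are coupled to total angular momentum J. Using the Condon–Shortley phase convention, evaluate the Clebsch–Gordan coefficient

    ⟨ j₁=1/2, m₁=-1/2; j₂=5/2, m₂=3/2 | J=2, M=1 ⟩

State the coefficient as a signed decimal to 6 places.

√[5·1!0!4!/6! · 0!1!4!1!3!1!] = √(24)
  +(−1)^1/∏(1,0,0,3,0,1)! = -1/6  (running -1/6)
⟨..|..⟩ = √(24)·(-1/6) = -0.816497

-0.816497  (= −√(2/3))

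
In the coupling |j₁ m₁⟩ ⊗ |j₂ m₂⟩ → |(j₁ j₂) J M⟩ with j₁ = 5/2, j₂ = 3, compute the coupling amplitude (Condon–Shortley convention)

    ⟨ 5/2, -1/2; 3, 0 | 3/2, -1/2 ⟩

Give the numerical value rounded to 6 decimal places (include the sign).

j₁+j₂−J=4  J+j₁−j₂=1  J−j₁+j₂=2  j₁+j₂+J+1=8
(j₁±m₁, j₂±m₂, J±M) = (2,3,3,3,1,2)
P² = 144/35
sum k=2..3:
  [2] +1/4 = 1/4
  [3] −1/12 = -1/12
S = 1/6
C² = P²·S² = 4/35 ; C = +0.338062

+√(4/35) ≈ +0.338062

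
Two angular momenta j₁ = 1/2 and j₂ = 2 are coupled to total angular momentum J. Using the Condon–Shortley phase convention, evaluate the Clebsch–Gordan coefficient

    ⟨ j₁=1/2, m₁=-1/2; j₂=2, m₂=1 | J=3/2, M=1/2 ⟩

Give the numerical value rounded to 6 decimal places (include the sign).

j₁+j₂−J=1  J+j₁−j₂=0  J−j₁+j₂=3  j₁+j₂+J+1=5
(j₁±m₁, j₂±m₂, J±M) = (0,1,3,1,2,1)
P² = 12/5
sum k=1..1:
  [1] −1/2 = -1/2
S = -1/2
C² = P²·S² = 3/5 ; C = -0.774597

-0.774597  (= −√(3/5))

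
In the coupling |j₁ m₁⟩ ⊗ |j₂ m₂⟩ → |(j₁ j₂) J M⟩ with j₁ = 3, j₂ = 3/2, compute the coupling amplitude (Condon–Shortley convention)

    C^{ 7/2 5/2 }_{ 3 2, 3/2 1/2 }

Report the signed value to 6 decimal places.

+√(1/7) = +0.377964

√[8·1!5!2!/9! · 5!1!2!1!6!1!] = √(6400/7)
  +(−1)^0/∏(0,1,1,2,4,0)! = 1/48  (running 1/48)
  +(−1)^1/∏(1,0,0,1,5,1)! = -1/120  (running 1/80)
⟨..|..⟩ = √(6400/7)·(1/80) = +0.377964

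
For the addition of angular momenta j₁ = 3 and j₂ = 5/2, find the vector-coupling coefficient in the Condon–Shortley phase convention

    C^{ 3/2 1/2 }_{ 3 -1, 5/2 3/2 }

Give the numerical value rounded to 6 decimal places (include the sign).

-0.483046  (= −√(7/30))

j₁+j₂−J=4  J+j₁−j₂=2  J−j₁+j₂=1  j₁+j₂+J+1=8
(j₁±m₁, j₂±m₂, J±M) = (2,4,4,1,2,1)
P² = 384/35
sum k=3..4:
  [3] −1/6 = -1/6
  [4] +1/48 = 1/48
S = -7/48
C² = P²·S² = 7/30 ; C = -0.483046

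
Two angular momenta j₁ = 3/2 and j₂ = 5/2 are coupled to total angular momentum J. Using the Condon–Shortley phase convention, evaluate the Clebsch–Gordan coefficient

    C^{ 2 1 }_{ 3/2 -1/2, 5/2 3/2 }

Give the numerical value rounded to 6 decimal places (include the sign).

j₁+j₂−J=2  J+j₁−j₂=1  J−j₁+j₂=3  j₁+j₂+J+1=7
(j₁±m₁, j₂±m₂, J±M) = (1,2,4,1,3,1)
P² = 24/7
sum k=1..2:
  [1] −1/6 = -1/6
  [2] +1/4 = 1/4
S = 1/12
C² = P²·S² = 1/42 ; C = +0.154303

+√(1/42) = +0.154303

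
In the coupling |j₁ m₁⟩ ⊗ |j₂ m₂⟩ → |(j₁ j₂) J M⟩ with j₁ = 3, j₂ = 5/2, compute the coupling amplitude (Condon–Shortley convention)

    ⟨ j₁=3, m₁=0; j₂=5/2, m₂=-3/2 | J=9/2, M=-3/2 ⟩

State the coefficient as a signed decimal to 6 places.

+0.540562

√[10·1!5!4!/11! · 3!3!1!4!3!6!] = √(207360/77)
  +(−1)^0/∏(0,1,3,1,2,3)! = 1/72  (running 1/72)
  +(−1)^1/∏(1,0,2,0,3,4)! = -1/288  (running 1/96)
⟨..|..⟩ = √(207360/77)·(1/96) = +0.540562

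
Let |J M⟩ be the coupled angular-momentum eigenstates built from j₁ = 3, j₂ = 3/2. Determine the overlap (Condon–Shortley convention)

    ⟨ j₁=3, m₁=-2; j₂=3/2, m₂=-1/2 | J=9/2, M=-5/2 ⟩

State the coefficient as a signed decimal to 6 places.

√[10·0!6!3!/10! · 1!5!1!2!2!7!] = √(28800)
  +(−1)^0/∏(0,0,5,1,1,2)! = 1/240  (running 1/240)
⟨..|..⟩ = √(28800)·(1/240) = +0.707107

+0.707107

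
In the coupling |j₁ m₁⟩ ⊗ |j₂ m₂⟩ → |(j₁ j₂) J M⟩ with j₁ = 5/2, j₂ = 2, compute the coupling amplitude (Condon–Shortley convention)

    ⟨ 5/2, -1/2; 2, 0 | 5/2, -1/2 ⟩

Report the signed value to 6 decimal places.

triangle: 2!×3!×2!/8! = 24/40320
(j±m)!: 2!×3!×2!×2!×2!×3! = 576
prefactor² = (2J+1)×Δ×N² = 72/35
  k=0: +1/(0!×2!×3!×2!×0!×0!) = 1/24
  k=1: −1/(1!×1!×2!×1!×1!×1!) = -1/2
  k=2: +1/(2!×0!×1!×0!×2!×2!) = 1/8
Σ = -1/3  ⇒  CG² = 72/35×(-1/3)² = 8/35
CG = −√(8/35) = -0.478091

-0.478091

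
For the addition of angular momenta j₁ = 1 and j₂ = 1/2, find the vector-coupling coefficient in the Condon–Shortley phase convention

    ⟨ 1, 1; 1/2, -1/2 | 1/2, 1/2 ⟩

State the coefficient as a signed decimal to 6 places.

+√(2/3) ≈ +0.816497

triangle: 1!*1!*0!/3! = 1/6
(j±m)!: 2!*0!*0!*1!*1!*0! = 2
prefactor² = (2J+1)*Δ*N² = 2/3
  k=0: +1/(0!*1!*0!*0!*1!*0!) = 1
Σ = 1  ⇒  CG² = 2/3*1² = 2/3
CG = +√(2/3) = +0.816497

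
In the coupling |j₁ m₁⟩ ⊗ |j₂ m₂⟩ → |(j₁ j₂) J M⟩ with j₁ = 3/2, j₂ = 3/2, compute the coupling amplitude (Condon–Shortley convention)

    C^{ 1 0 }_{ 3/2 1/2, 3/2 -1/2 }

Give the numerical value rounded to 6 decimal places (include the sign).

−√(1/20) = -0.223607

j₁+j₂−J=2  J+j₁−j₂=1  J−j₁+j₂=1  j₁+j₂+J+1=5
(j₁±m₁, j₂±m₂, J±M) = (2,1,1,2,1,1)
P² = 1/5
sum k=0..1:
  [0] +1/2 = 1/2
  [1] −1/1 = -1
S = -1/2
C² = P²·S² = 1/20 ; C = -0.223607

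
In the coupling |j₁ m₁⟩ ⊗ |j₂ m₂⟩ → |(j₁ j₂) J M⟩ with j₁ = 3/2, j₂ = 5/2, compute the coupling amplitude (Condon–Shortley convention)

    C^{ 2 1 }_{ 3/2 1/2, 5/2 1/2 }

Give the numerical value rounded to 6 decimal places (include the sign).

triangle: 2!*1!*3!/7! = 12/5040
(j±m)!: 2!*1!*3!*2!*3!*1! = 144
prefactor² = (2J+1)*Δ*N² = 12/7
  k=0: +1/(0!*2!*1!*3!*0!*0!) = 1/12
  k=1: −1/(1!*1!*0!*2!*1!*1!) = -1/2
Σ = -5/12  ⇒  CG² = 12/7*(-5/12)² = 25/84
CG = −√(25/84) = -0.545545

-0.545545  (= −√(25/84))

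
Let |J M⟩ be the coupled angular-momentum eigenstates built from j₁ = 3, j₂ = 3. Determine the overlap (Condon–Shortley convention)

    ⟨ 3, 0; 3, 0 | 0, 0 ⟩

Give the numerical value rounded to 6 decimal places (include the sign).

triangle: 6!*0!*0!/7! = 720/5040
(j±m)!: 3!*3!*3!*3!*0!*0! = 1296
prefactor² = (2J+1)*Δ*N² = 1296/7
  k=3: −1/(3!*3!*0!*0!*0!*0!) = -1/36
Σ = -1/36  ⇒  CG² = 1296/7*(-1/36)² = 1/7
CG = −√(1/7) = -0.377964

−√(1/7) = -0.377964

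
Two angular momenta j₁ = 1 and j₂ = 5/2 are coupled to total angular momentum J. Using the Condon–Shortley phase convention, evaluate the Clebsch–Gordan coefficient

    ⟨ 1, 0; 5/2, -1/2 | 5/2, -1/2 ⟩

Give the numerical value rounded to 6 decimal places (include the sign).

triangle: 1!*1!*4!/7! = 24/5040
(j±m)!: 1!*1!*2!*3!*2!*3! = 144
prefactor² = (2J+1)*Δ*N² = 144/35
  k=0: +1/(0!*1!*1!*2!*0!*2!) = 1/4
  k=1: −1/(1!*0!*0!*1!*1!*3!) = -1/6
Σ = 1/12  ⇒  CG² = 144/35*1/12² = 1/35
CG = +√(1/35) = +0.169031

+√(1/35) ≈ +0.169031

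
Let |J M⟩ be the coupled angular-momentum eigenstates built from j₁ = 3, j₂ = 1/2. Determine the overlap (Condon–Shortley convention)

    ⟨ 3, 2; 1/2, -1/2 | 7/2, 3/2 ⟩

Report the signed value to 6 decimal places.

+√(2/7) ≈ +0.534522

j₁+j₂−J=0  J+j₁−j₂=6  J−j₁+j₂=1  j₁+j₂+J+1=8
(j₁±m₁, j₂±m₂, J±M) = (5,1,0,1,5,2)
P² = 28800/7
sum k=0..0:
  [0] +1/120 = 1/120
S = 1/120
C² = P²·S² = 2/7 ; C = +0.534522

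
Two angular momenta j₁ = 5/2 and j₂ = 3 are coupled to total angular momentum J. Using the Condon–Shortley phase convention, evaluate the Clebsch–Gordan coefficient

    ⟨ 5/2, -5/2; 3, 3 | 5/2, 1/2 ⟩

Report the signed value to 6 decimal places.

−√(5/21) = -0.487950

j₁+j₂−J=3  J+j₁−j₂=2  J−j₁+j₂=3  j₁+j₂+J+1=9
(j₁±m₁, j₂±m₂, J±M) = (0,5,6,0,3,2)
P² = 8640/7
sum k=3..3:
  [3] −1/72 = -1/72
S = -1/72
C² = P²·S² = 5/21 ; C = -0.487950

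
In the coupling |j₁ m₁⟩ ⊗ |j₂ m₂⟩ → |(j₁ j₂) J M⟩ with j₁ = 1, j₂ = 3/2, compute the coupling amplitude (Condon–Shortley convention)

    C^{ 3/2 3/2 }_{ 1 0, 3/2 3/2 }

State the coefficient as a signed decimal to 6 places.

j₁+j₂−J=1  J+j₁−j₂=1  J−j₁+j₂=2  j₁+j₂+J+1=5
(j₁±m₁, j₂±m₂, J±M) = (1,1,3,0,3,0)
P² = 12/5
sum k=1..1:
  [1] −1/2 = -1/2
S = -1/2
C² = P²·S² = 3/5 ; C = -0.774597

−√(3/5) = -0.774597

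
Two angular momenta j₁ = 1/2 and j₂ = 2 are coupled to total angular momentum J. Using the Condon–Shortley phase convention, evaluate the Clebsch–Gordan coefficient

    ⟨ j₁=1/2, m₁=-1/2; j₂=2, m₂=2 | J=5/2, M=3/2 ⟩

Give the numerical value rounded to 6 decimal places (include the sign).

+√(1/5) ≈ +0.447214

triangle: 0!×1!×4!/6! = 24/720
(j±m)!: 0!×1!×4!×0!×4!×1! = 576
prefactor² = (2J+1)×Δ×N² = 576/5
  k=0: +1/(0!×0!×1!×4!×0!×0!) = 1/24
Σ = 1/24  ⇒  CG² = 576/5×1/24² = 1/5
CG = +√(1/5) = +0.447214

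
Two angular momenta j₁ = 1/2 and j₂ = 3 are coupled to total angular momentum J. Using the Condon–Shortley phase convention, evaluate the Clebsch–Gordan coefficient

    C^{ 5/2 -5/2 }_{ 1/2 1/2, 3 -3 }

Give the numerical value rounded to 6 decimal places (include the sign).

+0.925820  (= +√(6/7))

triangle: 1!*0!*5!/7! = 120/5040
(j±m)!: 1!*0!*0!*6!*0!*5! = 86400
prefactor² = (2J+1)*Δ*N² = 86400/7
  k=0: +1/(0!*1!*0!*0!*0!*5!) = 1/120
Σ = 1/120  ⇒  CG² = 86400/7*1/120² = 6/7
CG = +√(6/7) = +0.925820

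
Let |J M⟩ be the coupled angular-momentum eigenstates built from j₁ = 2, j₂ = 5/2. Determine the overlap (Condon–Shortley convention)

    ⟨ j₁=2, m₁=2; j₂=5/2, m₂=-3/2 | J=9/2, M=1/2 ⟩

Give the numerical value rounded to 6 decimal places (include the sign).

triangle: 0!*4!*5!/10! = 2880/3628800
(j±m)!: 4!*0!*1!*4!*5!*4! = 1658880
prefactor² = (2J+1)*Δ*N² = 92160/7
  k=0: +1/(0!*0!*0!*1!*4!*4!) = 1/576
Σ = 1/576  ⇒  CG² = 92160/7*1/576² = 5/126
CG = +√(5/126) = +0.199205

+√(5/126) = +0.199205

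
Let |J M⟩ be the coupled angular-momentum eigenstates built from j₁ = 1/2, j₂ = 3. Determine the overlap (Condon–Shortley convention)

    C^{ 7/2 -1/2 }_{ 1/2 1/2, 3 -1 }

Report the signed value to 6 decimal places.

triangle: 0!×1!×6!/8! = 720/40320
(j±m)!: 1!×0!×2!×4!×3!×4! = 6912
prefactor² = (2J+1)×Δ×N² = 6912/7
  k=0: +1/(0!×0!×0!×2!×1!×4!) = 1/48
Σ = 1/48  ⇒  CG² = 6912/7×1/48² = 3/7
CG = +√(3/7) = +0.654654

+√(3/7) ≈ +0.654654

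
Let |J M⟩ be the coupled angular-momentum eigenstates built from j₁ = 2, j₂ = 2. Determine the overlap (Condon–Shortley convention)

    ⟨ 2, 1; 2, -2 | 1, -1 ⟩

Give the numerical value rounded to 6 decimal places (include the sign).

√[3·3!1!1!/6! · 3!1!0!4!0!2!] = √(36/5)
  +(−1)^0/∏(0,3,1,0,0,1)! = 1/6  (running 1/6)
⟨..|..⟩ = √(36/5)·(1/6) = +0.447214

+0.447214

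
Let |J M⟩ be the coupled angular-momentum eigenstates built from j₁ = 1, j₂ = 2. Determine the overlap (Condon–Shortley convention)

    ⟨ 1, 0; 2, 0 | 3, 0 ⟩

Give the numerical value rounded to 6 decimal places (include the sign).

triangle: 0!*2!*4!/7! = 48/5040
(j±m)!: 1!*1!*2!*2!*3!*3! = 144
prefactor² = (2J+1)*Δ*N² = 48/5
  k=0: +1/(0!*0!*1!*2!*1!*2!) = 1/4
Σ = 1/4  ⇒  CG² = 48/5*1/4² = 3/5
CG = +√(3/5) = +0.774597

+0.774597  (= +√(3/5))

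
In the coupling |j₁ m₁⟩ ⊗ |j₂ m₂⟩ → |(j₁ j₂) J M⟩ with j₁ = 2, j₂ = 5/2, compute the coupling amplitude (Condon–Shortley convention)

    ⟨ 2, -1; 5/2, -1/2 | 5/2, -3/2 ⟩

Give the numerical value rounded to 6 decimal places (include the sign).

−√(6/35) = -0.414039

j₁+j₂−J=2  J+j₁−j₂=2  J−j₁+j₂=3  j₁+j₂+J+1=8
(j₁±m₁, j₂±m₂, J±M) = (1,3,2,3,1,4)
P² = 216/35
sum k=1..2:
  [1] −1/4 = -1/4
  [2] +1/12 = 1/12
S = -1/6
C² = P²·S² = 6/35 ; C = -0.414039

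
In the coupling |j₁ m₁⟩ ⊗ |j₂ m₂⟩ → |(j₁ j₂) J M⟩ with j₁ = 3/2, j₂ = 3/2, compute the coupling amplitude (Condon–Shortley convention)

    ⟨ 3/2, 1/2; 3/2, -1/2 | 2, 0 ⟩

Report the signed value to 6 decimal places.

+√(1/4) ≈ +0.500000

√[5·1!2!2!/6! · 2!1!1!2!2!2!] = √(4/9)
  +(−1)^0/∏(0,1,1,1,1,1)! = 1  (running 1)
  +(−1)^1/∏(1,0,0,0,2,2)! = -1/4  (running 3/4)
⟨..|..⟩ = √(4/9)·(3/4) = +0.500000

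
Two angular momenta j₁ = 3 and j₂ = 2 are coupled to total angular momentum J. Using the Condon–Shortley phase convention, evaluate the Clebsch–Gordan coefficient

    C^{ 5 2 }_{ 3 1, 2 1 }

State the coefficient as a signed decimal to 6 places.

√[11·0!6!4!/11! · 4!2!3!1!7!3!] = √(41472)
  +(−1)^0/∏(0,0,2,3,4,1)! = 1/288  (running 1/288)
⟨..|..⟩ = √(41472)·(1/288) = +0.707107

+0.707107  (= +√(1/2))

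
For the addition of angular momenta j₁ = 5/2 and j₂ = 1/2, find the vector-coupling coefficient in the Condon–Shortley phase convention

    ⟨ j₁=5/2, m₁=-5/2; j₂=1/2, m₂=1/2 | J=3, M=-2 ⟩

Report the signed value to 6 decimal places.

√[7·0!5!1!/7! · 0!5!1!0!1!5!] = √(2400)
  +(−1)^0/∏(0,0,5,1,0,0)! = 1/120  (running 1/120)
⟨..|..⟩ = √(2400)·(1/120) = +0.408248

+√(1/6) ≈ +0.408248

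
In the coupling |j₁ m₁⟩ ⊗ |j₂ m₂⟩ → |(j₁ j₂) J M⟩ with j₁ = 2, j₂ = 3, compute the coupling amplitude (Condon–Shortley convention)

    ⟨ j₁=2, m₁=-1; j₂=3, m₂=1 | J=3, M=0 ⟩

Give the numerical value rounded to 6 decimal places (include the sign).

+0.182574

triangle: 2!*2!*4!/9! = 96/362880
(j±m)!: 1!*3!*4!*2!*3!*3! = 10368
prefactor² = (2J+1)*Δ*N² = 96/5
  k=1: −1/(1!*1!*2!*3!*0!*1!) = -1/12
  k=2: +1/(2!*0!*1!*2!*1!*2!) = 1/8
Σ = 1/24  ⇒  CG² = 96/5*1/24² = 1/30
CG = +√(1/30) = +0.182574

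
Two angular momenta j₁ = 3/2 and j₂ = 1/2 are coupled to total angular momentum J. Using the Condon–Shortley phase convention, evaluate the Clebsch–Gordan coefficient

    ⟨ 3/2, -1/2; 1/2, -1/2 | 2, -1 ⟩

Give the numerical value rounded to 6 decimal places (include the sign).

j₁+j₂−J=0  J+j₁−j₂=3  J−j₁+j₂=1  j₁+j₂+J+1=5
(j₁±m₁, j₂±m₂, J±M) = (1,2,0,1,1,3)
P² = 3
sum k=0..0:
  [0] +1/2 = 1/2
S = 1/2
C² = P²·S² = 3/4 ; C = +0.866025

+0.866025  (= +√(3/4))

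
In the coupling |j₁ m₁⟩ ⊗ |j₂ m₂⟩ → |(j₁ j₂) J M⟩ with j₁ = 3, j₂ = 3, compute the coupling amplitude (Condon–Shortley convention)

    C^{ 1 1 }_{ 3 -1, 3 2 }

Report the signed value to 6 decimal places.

+√(5/28) = +0.422577

triangle: 5!·1!·1!/8! = 120/40320
(j±m)!: 2!·4!·5!·1!·2!·0! = 11520
prefactor² = (2J+1)·Δ·N² = 720/7
  k=4: +1/(4!·1!·0!·1!·1!·0!) = 1/24
Σ = 1/24  ⇒  CG² = 720/7·1/24² = 5/28
CG = +√(5/28) = +0.422577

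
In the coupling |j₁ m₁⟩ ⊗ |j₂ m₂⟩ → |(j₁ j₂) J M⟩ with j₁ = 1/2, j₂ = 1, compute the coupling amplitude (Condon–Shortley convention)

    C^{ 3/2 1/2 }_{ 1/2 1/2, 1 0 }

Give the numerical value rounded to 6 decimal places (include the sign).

+0.816497

triangle: 0!×1!×2!/4! = 2/24
(j±m)!: 1!×0!×1!×1!×2!×1! = 2
prefactor² = (2J+1)×Δ×N² = 2/3
  k=0: +1/(0!×0!×0!×1!×1!×1!) = 1
Σ = 1  ⇒  CG² = 2/3×1² = 2/3
CG = +√(2/3) = +0.816497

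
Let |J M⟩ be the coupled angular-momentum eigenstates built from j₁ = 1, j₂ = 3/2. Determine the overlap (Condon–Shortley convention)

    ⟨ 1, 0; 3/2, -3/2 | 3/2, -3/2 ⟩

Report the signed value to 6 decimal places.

+√(3/5) = +0.774597

√[4·1!1!2!/5! · 1!1!0!3!0!3!] = √(12/5)
  +(−1)^0/∏(0,1,1,0,0,2)! = 1/2  (running 1/2)
⟨..|..⟩ = √(12/5)·(1/2) = +0.774597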